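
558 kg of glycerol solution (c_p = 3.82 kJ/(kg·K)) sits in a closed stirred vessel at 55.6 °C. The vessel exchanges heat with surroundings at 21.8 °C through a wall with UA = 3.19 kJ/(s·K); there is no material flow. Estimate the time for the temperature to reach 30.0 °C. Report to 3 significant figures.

First-law balance (no shaft work): M c_p dT/dt = −UA(T − T_amb).
τ = M c_p/UA = 668.20 s; T_ss = T_amb = 21.800 °C.
T(t) = T_ss + (T₀ − T_ss)e^(−t/τ); set T = 30.0:
t = −τ ln[(T − T_ss)/(T₀ − T_ss)] = −668.20 · ln(0.24260) = 946.39 s.

946 s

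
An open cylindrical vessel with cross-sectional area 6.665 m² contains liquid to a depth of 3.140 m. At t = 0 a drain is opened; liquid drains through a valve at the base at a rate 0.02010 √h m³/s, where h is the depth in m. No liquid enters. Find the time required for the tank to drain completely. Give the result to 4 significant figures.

A dh/dt = −Q_out = −0.02010 √h.
∫ h^(−1/2) dh = −(0.02010/A) ∫ dt, giving 2√h = 2√h₀ − (0.02010/A) t.
Set h = 0: 2√h₀ = (0.02010/A) t_empty ⇒ t_empty = 2A√h₀/0.02010.
t_empty = 2·6.665·√3.140/0.02010 = 13.3300·1.77200/0.02010 = 1175.17 s.

1175 s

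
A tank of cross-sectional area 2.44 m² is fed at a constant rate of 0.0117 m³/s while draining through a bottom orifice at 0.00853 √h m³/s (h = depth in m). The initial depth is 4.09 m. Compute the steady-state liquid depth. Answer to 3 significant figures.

A dh/dt = Q_in − 0.00853 √h. Steady state requires inflow = outflow:
Q_in = 0.00853 √h_ss ⇒ √h_ss = 0.0117/0.00853 = 1.3716.
h_ss = 1.3716² = 1.8814 m. (Since h₀ = 4.09 m > h_ss, the level will fall toward this value.)

1.88 m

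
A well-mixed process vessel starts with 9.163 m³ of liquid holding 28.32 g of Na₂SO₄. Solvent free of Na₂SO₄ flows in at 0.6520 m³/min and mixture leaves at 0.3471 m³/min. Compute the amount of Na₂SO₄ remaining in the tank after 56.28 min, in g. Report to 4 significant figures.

Let m(t) be the amount of Na₂SO₄. Volume: V(t) = V₀ + (Q_in − Q_out) t = 9.163 + 0.304900 t; V(56.28) = 26.3228 m³.
No Na₂SO₄ enters, so dm/dt = −Q_out · (m/V).
Separate: dm/m = −Q_out dt/V(t) ⇒ ln(m/m₀) = −(Q_out/(Q_in−Q_out)) ln(V/V₀).
m = m₀ (V₀/V)^(Q_out/(Q_in−Q_out)) = 28.32 × (9.163/26.3228)^(1.13841) = 8.51861 g.

8.519 g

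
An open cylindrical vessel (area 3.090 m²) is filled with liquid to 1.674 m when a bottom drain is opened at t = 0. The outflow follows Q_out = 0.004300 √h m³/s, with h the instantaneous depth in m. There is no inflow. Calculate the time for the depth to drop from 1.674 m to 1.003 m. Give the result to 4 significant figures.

420.1 s

A dh/dt = −Q_out = −0.004300 √h.
Separate and integrate: 2(√h − √h₀) = −(0.004300/A) t.
t = 2A(√h₀ − √h)/0.004300 = 2·3.090·(√1.674 − √1.003)/0.004300
  = 6.18000 × (1.29383 − 1.00150) / 0.004300 = 420.143 s.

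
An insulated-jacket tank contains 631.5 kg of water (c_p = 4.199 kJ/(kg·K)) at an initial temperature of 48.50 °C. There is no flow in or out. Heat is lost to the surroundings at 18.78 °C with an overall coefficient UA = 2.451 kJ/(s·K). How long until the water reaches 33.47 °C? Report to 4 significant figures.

First-law balance (no shaft work): M c_p dT/dt = −UA(T − T_amb).
τ = M c_p/UA = 1081.87 s; T_ss = T_amb = 18.7800 °C.
T(t) = T_ss + (T₀ − T_ss)e^(−t/τ); set T = 33.47:
t = −τ ln[(T − T_ss)/(T₀ − T_ss)] = −1081.87 · ln(0.494280) = 762.345 s.

762.3 s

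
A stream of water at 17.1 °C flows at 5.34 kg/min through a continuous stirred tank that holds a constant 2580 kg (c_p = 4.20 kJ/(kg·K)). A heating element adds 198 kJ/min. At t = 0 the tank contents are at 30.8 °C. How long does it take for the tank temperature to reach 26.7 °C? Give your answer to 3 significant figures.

Heat balance on the well-mixed liquid: M c_p dT/dt = ṁ c_p (T_in − T) + 198.
τ = M/ṁ = 483.15 min; T_ss = T_in + Q̇/(ṁ c_p) = 25.928 °C.
T(t) = T_ss + (T₀ − T_ss) e^(−t/τ). Set T = 26.7:
e^(−t/τ) = (26.7 − 25.928)/(30.8 − 25.928) = 0.15841
t = −483.15 · ln(0.15841) = 890.22 min.

890 min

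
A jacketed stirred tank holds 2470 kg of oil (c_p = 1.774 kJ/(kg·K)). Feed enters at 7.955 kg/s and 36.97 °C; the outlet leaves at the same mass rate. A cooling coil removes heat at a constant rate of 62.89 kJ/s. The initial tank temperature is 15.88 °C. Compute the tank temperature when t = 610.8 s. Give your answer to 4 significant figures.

M c_p dT/dt = ṁ c_p (T_in − T) − Q̇.
Rearrange: dT/dt = (T_ss − T)/τ with τ = M/ṁ = 310.497 s and T_ss = T_in − Q̇/(ṁ c_p) = 32.5136 °C.
T approaches T_ss exponentially: T(t) = T_ss + (T₀ − T_ss) e^(−t/τ).
T(610.8) = 32.5136 + (-16.6336)·e^(−610.8/310.497) = 32.5136 + (-16.6336)·0.139852 = 30.1873 °C.

30.19 °C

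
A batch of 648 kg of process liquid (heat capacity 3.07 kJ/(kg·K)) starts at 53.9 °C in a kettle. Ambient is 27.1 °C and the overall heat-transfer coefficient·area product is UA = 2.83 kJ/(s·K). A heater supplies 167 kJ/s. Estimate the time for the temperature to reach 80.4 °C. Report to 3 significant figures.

1220 s

Lumped-capacitance energy balance: M c_p dT/dt = UA(T_amb − T) + Q̇.
τ = M c_p/UA = 702.95 s; T_ss = T_amb + Q̇/UA = 27.1 + 167/2.83 = 86.111 °C.
T(t) = T_ss + (T₀ − T_ss)e^(−t/τ); set T = 80.4:
t = −τ ln[(T − T_ss)/(T₀ − T_ss)] = −702.95 · ln(0.17729) = 1216.1 s.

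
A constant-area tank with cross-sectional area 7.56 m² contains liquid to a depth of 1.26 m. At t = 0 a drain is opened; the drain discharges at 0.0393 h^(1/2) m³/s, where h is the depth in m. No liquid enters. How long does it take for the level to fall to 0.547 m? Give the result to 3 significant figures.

With no inflow, A dh/dt = −0.0393 √h.
This is separable: 2 d(√h)/dt = −0.0393/A, so √h = √h₀ − (0.0393/(2A)) t.
t = 2A(√h₀ − √h)/0.0393 = 2·7.56·(√1.26 − √0.547)/0.0393
  = 15.120 × (1.1225 − 0.73959) / 0.0393 = 147.32 s.

147 s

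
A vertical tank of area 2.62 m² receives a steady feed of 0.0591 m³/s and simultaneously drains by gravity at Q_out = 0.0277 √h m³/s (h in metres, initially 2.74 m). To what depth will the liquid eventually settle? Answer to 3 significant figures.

4.55 m

Level balance: A dh/dt = 0.0591 − 0.0277 √h. Setting dh/dt = 0:
Q_in = 0.0277 √h_ss ⇒ √h_ss = 0.0591/0.0277 = 2.1336.
h_ss = 2.1336² = 4.5521 m. (Since h₀ = 2.74 m < h_ss, the level will rise toward this value.)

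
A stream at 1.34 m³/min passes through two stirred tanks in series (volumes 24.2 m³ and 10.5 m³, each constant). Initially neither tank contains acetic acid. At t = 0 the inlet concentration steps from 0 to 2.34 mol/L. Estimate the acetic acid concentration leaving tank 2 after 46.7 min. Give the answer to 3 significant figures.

2.03 mol/L

Species balance on tank i: dCᵢ/dt = (Cᵢ₋₁ − Cᵢ)/τᵢ with τᵢ = Vᵢ/Q.
τ₁ = 24.2/1.34 = 18.060 min; τ₂ = 10.5/1.34 = 7.8358 min.
Tank 1: C₁ = C_in(1 − e^(−t/τ₁)). Tank 2 (τ₁ ≠ τ₂): C₂ = C_in[1 − (τ₁ e^(−t/τ₁) − τ₂ e^(−t/τ₂))/(τ₁ − τ₂)].
At t = 46.7: e^(−t/τ₁) = 0.075331, e^(−t/τ₂) = 0.0025804.
C₂ = 2.34·[1 − (18.060·0.075331 − 7.8358·0.0025804)/(10.224)] = 2.34·0.86891 = 2.0333 mol/L.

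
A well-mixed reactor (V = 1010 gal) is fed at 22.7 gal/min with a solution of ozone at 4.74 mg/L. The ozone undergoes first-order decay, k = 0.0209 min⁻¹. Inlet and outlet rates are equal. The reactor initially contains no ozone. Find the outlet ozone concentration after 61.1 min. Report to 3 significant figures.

2.28 mg/L

Species balance: V dC/dt = Q C_in − Q C − k V C.
dC/dt = (Q/V) C_in − (Q/V + k) C; effective rate a = Q/V + k = 0.022475 + 0.0209 = 0.043375 min⁻¹.
C_ss = Q C_in/(Q + kV) = 2.4561 mg/L; C(t) = C_ss + (C₀ − C_ss) e^(−a t).
C(61.1) = 2.4561 + (-2.4561)·e^(−0.043375·61.1) = 2.4561 + (-2.4561)·0.070635 = 2.2826 mg/L.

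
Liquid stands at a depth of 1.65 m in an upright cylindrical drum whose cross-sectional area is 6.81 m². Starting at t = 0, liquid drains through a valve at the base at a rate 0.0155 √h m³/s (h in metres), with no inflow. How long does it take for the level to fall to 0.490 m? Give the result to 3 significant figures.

514 s

Accumulation of liquid (constant cross-section A): A dh/dt = −0.0155 √h.
∫ h^(−1/2) dh = −(0.0155/A) ∫ dt, giving 2√h = 2√h₀ − (0.0155/A) t.
t = 2A(√h₀ − √h)/0.0155 = 2·6.81·(√1.65 − √0.490)/0.0155
  = 13.620 × (1.2845 − 0.70000) / 0.0155 = 513.63 s.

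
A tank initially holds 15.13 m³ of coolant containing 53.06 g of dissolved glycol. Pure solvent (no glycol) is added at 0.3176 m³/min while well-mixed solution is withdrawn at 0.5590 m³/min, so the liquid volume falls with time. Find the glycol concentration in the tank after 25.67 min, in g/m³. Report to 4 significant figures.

1.753 g/m³

Total volume: dV/dt = Q_in − Q_out = -0.241400 m³/min, so V(t) = 15.13 − 0.241400 t and V(25.67) = 8.93326 m³.
Solute balance: dm/dt = 0 − Q_out C = −Q_out m/V(t).
dm/m = −Q_out dt/(V₀ − 0.241400 t); integrating gives ln(m/m₀) = −(Q_out/(Q_in−Q_out)) ln(V/V₀).
m = m₀ (V₀/V)^(Q_out/(Q_in−Q_out)) = 53.06 × (15.13/8.93326)^(-2.31566) = 15.6631 g.
C = m/V = 15.6631/8.93326 = 1.75335 g/m³.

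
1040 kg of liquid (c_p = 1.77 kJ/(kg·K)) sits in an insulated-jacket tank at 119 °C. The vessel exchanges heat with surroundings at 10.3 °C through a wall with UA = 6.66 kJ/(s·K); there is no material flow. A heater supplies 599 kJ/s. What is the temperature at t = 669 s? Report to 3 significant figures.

102 °C

Lumped-capacitance energy balance: M c_p dT/dt = UA(T_amb − T) + Q̇.
dT/dt = (T_ss − T)/τ with T_ss = T_amb + Q̇/UA = 10.3 + 599/6.66 = 100.24 °C, τ = M c_p/UA = 1040·1.77/6.66 = 276.40 s.
This is linear first-order; T(t) = T_ss + (T₀ − T_ss) e^(−t/τ).
T(669) = 100.24 + (18.760)·0.088883 = 101.91 °C.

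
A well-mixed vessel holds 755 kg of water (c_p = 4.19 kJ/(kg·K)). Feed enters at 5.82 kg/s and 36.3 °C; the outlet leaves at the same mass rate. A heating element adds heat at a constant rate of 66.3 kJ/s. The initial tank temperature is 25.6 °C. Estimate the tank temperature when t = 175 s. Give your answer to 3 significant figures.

35.5 °C

M c_p dT/dt = ṁ c_p (T_in − T) + Q̇.
τ = M/ṁ = 129.73 s; T_ss = T_in + Q̇/(ṁ c_p) = 36.3 + 66.3/(5.82·4.19) = 39.019 °C.
This is linear first-order; T(t) = T_ss + (T₀ − T_ss) e^(−t/τ).
T(175) = 39.019 + (-13.419)·e^(−175/129.73) = 39.019 + (-13.419)·0.25950 = 35.537 °C.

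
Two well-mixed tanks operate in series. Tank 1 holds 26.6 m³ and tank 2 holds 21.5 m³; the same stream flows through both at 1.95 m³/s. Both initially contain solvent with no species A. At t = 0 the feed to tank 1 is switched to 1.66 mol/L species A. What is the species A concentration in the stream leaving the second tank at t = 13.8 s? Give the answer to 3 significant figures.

0.514 mol/L

Species balance on tank i: dCᵢ/dt = (Cᵢ₋₁ − Cᵢ)/τᵢ with τᵢ = Vᵢ/Q.
τ₁ = 26.6/1.95 = 13.641 s; τ₂ = 21.5/1.95 = 11.026 s.
Solving the cascade with C₁(0)=C₂(0)=0 gives C₂(t) = C_in[1 − (τ₁ e^(−t/τ₁) − τ₂ e^(−t/τ₂))/(τ₁ − τ₂)].
At t = 13.8: e^(−t/τ₁) = 0.36362, e^(−t/τ₂) = 0.28604.
C₂ = 1.66·[1 − (13.641·0.36362 − 11.026·0.28604)/(2.6154)] = 1.66·0.30934 = 0.51350 mol/L.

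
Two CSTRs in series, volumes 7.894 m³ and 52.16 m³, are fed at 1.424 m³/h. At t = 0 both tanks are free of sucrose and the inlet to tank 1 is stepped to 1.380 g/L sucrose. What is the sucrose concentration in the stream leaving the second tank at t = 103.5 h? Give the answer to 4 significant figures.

1.284 g/L

Species balance on tank i: dCᵢ/dt = (Cᵢ₋₁ − Cᵢ)/τᵢ with τᵢ = Vᵢ/Q.
τ₁ = 7.894/1.424 = 5.54354 h; τ₂ = 52.16/1.424 = 36.6292 h.
Tank 1: C₁ = C_in(1 − e^(−t/τ₁)). Tank 2 (τ₁ ≠ τ₂): C₂ = C_in[1 − (τ₁ e^(−t/τ₁) − τ₂ e^(−t/τ₂))/(τ₁ − τ₂)].
At t = 103.5: e^(−t/τ₁) = 7.79033e-09, e^(−t/τ₂) = 0.0592723.
C₂ = 1.380·[1 − (5.54354·7.79033e-09 − 36.6292·0.0592723)/(-31.0857)] = 1.380·0.930158 = 1.28362 g/L.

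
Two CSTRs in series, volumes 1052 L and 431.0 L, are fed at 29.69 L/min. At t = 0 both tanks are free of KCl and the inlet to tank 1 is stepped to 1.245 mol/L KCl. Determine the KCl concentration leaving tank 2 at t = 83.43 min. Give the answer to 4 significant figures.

Time constants: τᵢ = Vᵢ/Q for each well-mixed tank.
τ₁ = 1052/29.69 = 35.4328 min; τ₂ = 431.0/29.69 = 14.5167 min.
Solving the cascade with C₁(0)=C₂(0)=0 gives C₂(t) = C_in[1 − (τ₁ e^(−t/τ₁) − τ₂ e^(−t/τ₂))/(τ₁ − τ₂)].
At t = 83.43: e^(−t/τ₁) = 0.0949317, e^(−t/τ₂) = 0.00319175.
C₂ = 1.245·[1 − (35.4328·0.0949317 − 14.5167·0.00319175)/(20.9161)] = 1.245·0.841397 = 1.04754 mol/L.

1.048 mol/L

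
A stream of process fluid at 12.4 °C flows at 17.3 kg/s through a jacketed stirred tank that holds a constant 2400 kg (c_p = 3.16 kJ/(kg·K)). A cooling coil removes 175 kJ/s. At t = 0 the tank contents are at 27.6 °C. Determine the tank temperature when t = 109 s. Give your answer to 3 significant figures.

Heat balance on the well-mixed liquid: M c_p dT/dt = ṁ c_p (T_in − T) − 175.
Rearrange: dT/dt = (T_ss − T)/τ with τ = M/ṁ = 138.73 s and T_ss = T_in − Q̇/(ṁ c_p) = 9.1989 °C.
Integrating: T(t) = T_ss + (T₀ − T_ss) e^(−t/τ).
T(109) = 9.1989 + (18.401)·e^(−109/138.73) = 9.1989 + (18.401)·0.45580 = 17.586 °C.

17.6 °C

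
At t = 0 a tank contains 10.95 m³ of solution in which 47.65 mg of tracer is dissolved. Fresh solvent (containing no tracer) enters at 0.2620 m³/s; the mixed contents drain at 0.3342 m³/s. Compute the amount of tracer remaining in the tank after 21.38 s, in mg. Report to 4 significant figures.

Let m(t) be the amount of tracer. Volume: V(t) = V₀ + (Q_in − Q_out) t = 10.95 − 0.0722000 t; V(21.38) = 9.40636 m³.
Solute balance: dm/dt = 0 − Q_out C = −Q_out m/V(t).
dm/m = −Q_out dt/(V₀ − 0.0722000 t); integrating gives ln(m/m₀) = −(Q_out/(Q_in−Q_out)) ln(V/V₀).
m = m₀ (V₀/V)^(Q_out/(Q_in−Q_out)) = 47.65 × (10.95/9.40636)^(-4.62881) = 23.5829 mg.

23.58 mg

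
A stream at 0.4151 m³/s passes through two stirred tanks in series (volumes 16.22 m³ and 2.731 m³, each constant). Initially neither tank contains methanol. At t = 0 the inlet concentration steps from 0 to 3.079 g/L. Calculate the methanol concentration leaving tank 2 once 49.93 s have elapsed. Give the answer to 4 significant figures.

Time constants: τᵢ = Vᵢ/Q for each well-mixed tank.
τ₁ = 16.22/0.4151 = 39.0749 s; τ₂ = 2.731/0.4151 = 6.57914 s.
Tank 1: C₁ = C_in(1 − e^(−t/τ₁)). Tank 2 (τ₁ ≠ τ₂): C₂ = C_in[1 − (τ₁ e^(−t/τ₁) − τ₂ e^(−t/τ₂))/(τ₁ − τ₂)].
At t = 49.93: e^(−t/τ₁) = 0.278649, e^(−t/τ₂) = 0.000505916.
C₂ = 3.079·[1 − (39.0749·0.278649 − 6.57914·0.000505916)/(32.4958)] = 3.079·0.665038 = 2.04765 g/L.

2.048 g/L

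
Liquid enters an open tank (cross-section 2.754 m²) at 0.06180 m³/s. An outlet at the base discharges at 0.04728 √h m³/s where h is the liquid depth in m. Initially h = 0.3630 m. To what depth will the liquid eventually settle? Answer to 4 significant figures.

1.709 m

Unsteady balance on liquid volume: A dh/dt = Q_in − 0.04728 √h. At steady state dh/dt = 0:
Q_in = 0.04728 √h_ss ⇒ √h_ss = 0.06180/0.04728 = 1.30711.
h_ss = 1.30711² = 1.70853 m. (Since h₀ = 0.3630 m < h_ss, the level will rise toward this value.)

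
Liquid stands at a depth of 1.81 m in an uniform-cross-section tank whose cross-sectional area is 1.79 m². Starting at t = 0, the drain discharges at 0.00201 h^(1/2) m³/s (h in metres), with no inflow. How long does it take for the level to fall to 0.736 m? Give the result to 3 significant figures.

With no inflow, A dh/dt = −0.00201 √h.
Separate and integrate: 2(√h − √h₀) = −(0.00201/A) t.
t = 2A(√h₀ − √h)/0.00201 = 2·1.79·(√1.81 − √0.736)/0.00201
  = 3.5800 × (1.3454 − 0.85790) / 0.00201 = 868.21 s.

868 s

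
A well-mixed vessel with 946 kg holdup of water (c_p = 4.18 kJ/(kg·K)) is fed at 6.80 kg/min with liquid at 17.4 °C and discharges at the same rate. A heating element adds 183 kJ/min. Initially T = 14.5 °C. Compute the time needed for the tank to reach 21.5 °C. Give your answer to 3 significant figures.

M c_p dT/dt = ṁ c_p (T_in − T) + Q̇.
τ = M/ṁ = 139.12 min; T_ss = T_in + Q̇/(ṁ c_p) = 23.838 °C.
T(t) = T_ss + (T₀ − T_ss) e^(−t/τ). Set T = 21.5:
e^(−t/τ) = (21.5 − 23.838)/(14.5 − 23.838) = 0.25039
t = −139.12 · ln(0.25039) = 192.64 min.

193 min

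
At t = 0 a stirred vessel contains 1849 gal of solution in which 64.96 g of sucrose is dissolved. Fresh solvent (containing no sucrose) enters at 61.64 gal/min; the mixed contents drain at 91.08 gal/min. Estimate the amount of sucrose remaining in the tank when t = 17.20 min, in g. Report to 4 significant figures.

24.14 g

Let m(t) be the amount of sucrose. Volume: V(t) = V₀ + (Q_in − Q_out) t = 1849 − 29.4400 t; V(17.20) = 1342.63 gal.
Solute balance: dm/dt = 0 − Q_out C = −Q_out m/V(t).
Separate: dm/m = −Q_out dt/V(t) ⇒ ln(m/m₀) = −(Q_out/(Q_in−Q_out)) ln(V/V₀).
m = m₀ (V₀/V)^(Q_out/(Q_in−Q_out)) = 64.96 × (1849/1342.63)^(-3.09375) = 24.1366 g.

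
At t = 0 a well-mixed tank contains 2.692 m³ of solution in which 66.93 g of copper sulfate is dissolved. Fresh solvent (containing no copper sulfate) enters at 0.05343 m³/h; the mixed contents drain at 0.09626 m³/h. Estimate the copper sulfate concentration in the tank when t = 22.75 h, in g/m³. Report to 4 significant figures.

Let m(t) be the amount of copper sulfate. Volume: V(t) = V₀ + (Q_in − Q_out) t = 2.692 − 0.0428300 t; V(22.75) = 1.71762 m³.
Species balance (pure solvent in): dm/dt = −Q_out · m/V(t).
dm/m = −Q_out dt/(V₀ − 0.0428300 t); integrating gives ln(m/m₀) = −(Q_out/(Q_in−Q_out)) ln(V/V₀).
m = m₀ (V₀/V)^(Q_out/(Q_in−Q_out)) = 66.93 × (2.692/1.71762)^(-2.24749) = 24.3796 g.
C = m/V = 24.3796/1.71762 = 14.1938 g/m³.

14.19 g/m³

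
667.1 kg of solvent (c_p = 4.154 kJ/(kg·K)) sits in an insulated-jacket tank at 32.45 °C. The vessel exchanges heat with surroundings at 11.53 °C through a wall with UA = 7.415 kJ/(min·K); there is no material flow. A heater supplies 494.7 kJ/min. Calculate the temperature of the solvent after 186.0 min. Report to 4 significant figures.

50.41 °C

First-law balance (no shaft work): M c_p dT/dt = −UA(T − T_amb) + Q̇.
dT/dt = (T_ss − T)/τ with T_ss = T_amb + Q̇/UA = 11.53 + 494.7/7.415 = 78.2461 °C, τ = M c_p/UA = 667.1·4.154/7.415 = 373.720 min.
Integrating: T(t) = T_ss + (T₀ − T_ss) e^(−t/τ).
T(186.0) = 78.2461 + (-45.7961)·0.607928 = 50.4054 °C.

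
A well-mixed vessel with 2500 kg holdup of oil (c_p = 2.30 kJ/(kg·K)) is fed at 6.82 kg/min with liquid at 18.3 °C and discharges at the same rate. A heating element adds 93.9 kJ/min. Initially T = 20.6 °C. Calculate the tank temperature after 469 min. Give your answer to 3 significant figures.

23.3 °C

Unsteady energy balance on the tank contents: M c_p dT/dt = ṁ c_p (T_in − T) + 93.9.
Rearrange: dT/dt = (T_ss − T)/τ with τ = M/ṁ = 366.57 min and T_ss = T_in + Q̇/(ṁ c_p) = 24.286 °C.
T approaches T_ss exponentially: T(t) = T_ss + (T₀ − T_ss) e^(−t/τ).
T(469) = 24.286 + (-3.6862)·e^(−469/366.57) = 24.286 + (-3.6862)·0.27820 = 23.261 °C.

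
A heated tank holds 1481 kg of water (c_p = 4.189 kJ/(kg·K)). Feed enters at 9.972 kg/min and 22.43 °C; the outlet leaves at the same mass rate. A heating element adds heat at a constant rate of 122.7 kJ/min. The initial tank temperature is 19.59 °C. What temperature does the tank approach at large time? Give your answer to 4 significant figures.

25.37 °C

Energy balance: M c_p dT/dt = ṁ c_p (T_in − T) + 122.7.
At steady state dT/dt = 0 ⇒ T_ss = T_in + Q̇/(ṁ c_p) = 22.43 + 122.7/(9.972·4.189) = 25.3673 °C.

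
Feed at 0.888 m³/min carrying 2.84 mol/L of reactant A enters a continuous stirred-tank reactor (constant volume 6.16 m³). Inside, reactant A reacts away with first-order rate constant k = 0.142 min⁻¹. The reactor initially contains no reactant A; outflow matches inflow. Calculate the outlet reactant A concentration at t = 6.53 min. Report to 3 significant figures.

V dC/dt = Q(C_in − C) − k V C.
This is linear with rate a = Q/V + k = 0.28616 min⁻¹.
C_ss = Q C_in/(Q + kV) = 1.4307 mol/L; C(t) = C_ss + (C₀ − C_ss) e^(−a t).
C(6.53) = 1.4307 + (-1.4307)·e^(−0.28616·6.53) = 1.4307 + (-1.4307)·0.15434 = 1.2099 mol/L.

1.21 mol/L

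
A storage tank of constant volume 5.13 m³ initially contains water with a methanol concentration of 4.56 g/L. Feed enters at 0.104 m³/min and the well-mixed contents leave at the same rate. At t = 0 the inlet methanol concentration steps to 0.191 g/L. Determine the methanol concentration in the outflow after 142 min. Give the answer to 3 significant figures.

Mass balance on the solute (V constant): V dC/dt = Q(C_in − C).
Time constant τ = V/Q = 5.13/0.104 = 49.327 min.
Solution: C(t) = C_in + (C₀ − C_in) e^(−t/τ).
C(142) = 0.191 + (4.56 − 0.191)·e^(−142/49.327) = 0.191 + (4.3690)·0.056205 = 0.43656 g/L.

0.437 g/L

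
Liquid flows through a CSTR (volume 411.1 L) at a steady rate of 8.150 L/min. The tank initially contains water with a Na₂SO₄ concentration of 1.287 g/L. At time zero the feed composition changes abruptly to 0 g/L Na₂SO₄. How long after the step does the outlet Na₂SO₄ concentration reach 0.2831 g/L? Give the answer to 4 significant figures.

Accumulation = in − out for the solute gives V dC/dt = Q(C_in − C), so τ = V/Q = 50.4417 min.
C(t) = C_in + (C₀ − C_in) e^(−t/τ). Set C = 0.2831 and solve for t:
e^(−t/τ) = (C − C_in)/(C₀ − C_in) = (0.2831 − 0)/(1.287 − 0) = 0.219969
t = −τ ln(…) = 50.4417 × 1.51427 = 76.3823 min.

76.38 min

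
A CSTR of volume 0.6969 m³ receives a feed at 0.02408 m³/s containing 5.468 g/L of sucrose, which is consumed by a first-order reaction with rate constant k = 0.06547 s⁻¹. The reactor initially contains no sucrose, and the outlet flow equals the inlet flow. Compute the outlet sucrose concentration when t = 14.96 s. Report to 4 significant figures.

1.466 g/L

Accumulation = in − out − consumed: V dC/dt = Q C_in − Q C − k V C.
dC/dt = (Q/V) C_in − (Q/V + k) C; effective rate a = Q/V + k = 0.0345530 + 0.06547 = 0.100023 s⁻¹.
C_ss = Q C_in/(Q + kV) = 1.88892 g/L; C(t) = C_ss + (C₀ − C_ss) e^(−a t).
C(14.96) = 1.88892 + (-1.88892)·e^(−0.100023·14.96) = 1.88892 + (-1.88892)·0.223947 = 1.46590 g/L.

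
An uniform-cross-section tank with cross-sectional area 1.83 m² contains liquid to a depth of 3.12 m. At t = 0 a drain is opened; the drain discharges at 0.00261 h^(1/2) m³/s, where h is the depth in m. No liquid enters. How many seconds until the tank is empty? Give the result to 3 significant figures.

With no inflow, A dh/dt = −0.00261 √h.
∫ h^(−1/2) dh = −(0.00261/A) ∫ dt, giving 2√h = 2√h₀ − (0.00261/A) t.
Tank is empty when √h = 0: t_empty = 2A√h₀/0.00261.
t_empty = 2·1.83·√3.12/0.00261 = 3.6600·1.7664/0.00261 = 2477.0 s.

2480 s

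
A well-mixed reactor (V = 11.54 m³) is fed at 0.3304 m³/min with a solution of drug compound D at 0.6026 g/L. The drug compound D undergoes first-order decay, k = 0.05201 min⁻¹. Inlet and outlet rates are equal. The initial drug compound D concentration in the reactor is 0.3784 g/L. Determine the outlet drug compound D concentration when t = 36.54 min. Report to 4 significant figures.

0.2226 g/L

Species balance: V dC/dt = Q C_in − Q C − k V C.
This is linear with rate a = Q/V + k = 0.0806408 min⁻¹.
C_ss = Q C_in/(Q + kV) = 0.213948 g/L; C(t) = C_ss + (C₀ − C_ss) e^(−a t).
C(36.54) = 0.213948 + (0.164452)·e^(−0.0806408·36.54) = 0.213948 + (0.164452)·0.0525171 = 0.222585 g/L.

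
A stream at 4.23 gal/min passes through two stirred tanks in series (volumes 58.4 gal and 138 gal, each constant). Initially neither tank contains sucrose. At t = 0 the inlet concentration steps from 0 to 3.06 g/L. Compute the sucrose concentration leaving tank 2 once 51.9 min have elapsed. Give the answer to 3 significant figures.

2.03 g/L

Species balance on tank i: dCᵢ/dt = (Cᵢ₋₁ − Cᵢ)/τᵢ with τᵢ = Vᵢ/Q.
τ₁ = 58.4/4.23 = 13.806 min; τ₂ = 138/4.23 = 32.624 min.
Solving the cascade with C₁(0)=C₂(0)=0 gives C₂(t) = C_in[1 − (τ₁ e^(−t/τ₁) − τ₂ e^(−t/τ₂))/(τ₁ − τ₂)].
At t = 51.9: e^(−t/τ₁) = 0.023302, e^(−t/τ₂) = 0.20375.
C₂ = 3.06·[1 − (13.806·0.023302 − 32.624·0.20375)/(-18.818)] = 3.06·0.66386 = 2.0314 g/L.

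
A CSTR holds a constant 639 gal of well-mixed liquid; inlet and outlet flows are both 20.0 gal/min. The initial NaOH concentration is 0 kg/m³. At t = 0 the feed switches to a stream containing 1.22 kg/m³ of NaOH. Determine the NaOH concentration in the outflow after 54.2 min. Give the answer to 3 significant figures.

0.996 kg/m³

Mass balance on the solute (V constant): V dC/dt = Q(C_in − C).
Time constant τ = V/Q = 639/20.0 = 31.950 min.
Integrating: C(t) = C_in + (C₀ − C_in) e^(−t/τ).
C(54.2) = 1.22 + (0 − 1.22)·e^(−54.2/31.950) = 1.22 + (-1.2200)·0.18334 = 0.99632 kg/m³.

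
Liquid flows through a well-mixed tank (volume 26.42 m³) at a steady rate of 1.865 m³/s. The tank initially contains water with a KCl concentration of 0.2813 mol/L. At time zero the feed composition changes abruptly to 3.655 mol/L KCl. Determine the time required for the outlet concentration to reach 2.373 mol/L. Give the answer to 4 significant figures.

13.71 s

Accumulation = in − out for the solute gives V dC/dt = Q(C_in − C), so τ = V/Q = 14.1662 s.
C(t) = C_in + (C₀ − C_in) e^(−t/τ). Set C = 2.373 and solve for t:
e^(−t/τ) = (C − C_in)/(C₀ − C_in) = (2.373 − 3.655)/(0.2813 − 3.655) = 0.379998
t = −τ ln(…) = 14.1662 × 0.967589 = 13.7071 s.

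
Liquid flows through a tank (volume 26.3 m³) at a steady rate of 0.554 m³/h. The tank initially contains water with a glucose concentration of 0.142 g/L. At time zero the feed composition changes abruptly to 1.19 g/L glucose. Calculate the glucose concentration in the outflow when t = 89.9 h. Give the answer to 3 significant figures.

Unsteady species balance (constant V, well mixed): V dC/dt = Q(C_in − C).
Time constant τ = V/Q = 26.3/0.554 = 47.473 h.
Integrating: C(t) = C_in + (C₀ − C_in) e^(−t/τ).
C(89.9) = 1.19 + (0.142 − 1.19)·e^(−89.9/47.473) = 1.19 + (-1.0480)·0.15051 = 1.0323 g/L.

1.03 g/L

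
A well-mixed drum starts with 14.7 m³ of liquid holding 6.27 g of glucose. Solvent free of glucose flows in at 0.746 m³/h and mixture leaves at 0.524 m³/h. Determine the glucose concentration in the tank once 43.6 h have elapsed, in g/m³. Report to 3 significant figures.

0.0779 g/m³

Total volume: dV/dt = Q_in − Q_out = 0.22200 m³/h, so V(t) = 14.7 + 0.22200 t and V(43.6) = 24.379 m³.
No glucose enters, so dm/dt = −Q_out · (m/V).
dm/m = −Q_out dt/(V₀ + 0.22200 t); integrating gives ln(m/m₀) = −(Q_out/(Q_in−Q_out)) ln(V/V₀).
m = m₀ (V₀/V)^(Q_out/(Q_in−Q_out)) = 6.27 × (14.7/24.379)^(2.3604) = 1.8997 g.
C = m/V = 1.8997/24.379 = 0.077924 g/m³.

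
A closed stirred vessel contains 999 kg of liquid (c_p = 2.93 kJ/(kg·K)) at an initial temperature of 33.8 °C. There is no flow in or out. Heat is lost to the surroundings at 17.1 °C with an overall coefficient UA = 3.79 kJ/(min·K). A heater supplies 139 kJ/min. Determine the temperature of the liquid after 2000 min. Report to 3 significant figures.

M c_p dT/dt = −UA(T − T_amb) + Q̇.
dT/dt = (T_ss − T)/τ with T_ss = T_amb + Q̇/UA = 17.1 + 139/3.79 = 53.775 °C, τ = M c_p/UA = 999·2.93/3.79 = 772.31 min.
Solution: T(t) = T_ss + (T₀ − T_ss) e^(−t/τ).
T(2000) = 53.775 + (-19.975)·0.075049 = 52.276 °C.

52.3 °C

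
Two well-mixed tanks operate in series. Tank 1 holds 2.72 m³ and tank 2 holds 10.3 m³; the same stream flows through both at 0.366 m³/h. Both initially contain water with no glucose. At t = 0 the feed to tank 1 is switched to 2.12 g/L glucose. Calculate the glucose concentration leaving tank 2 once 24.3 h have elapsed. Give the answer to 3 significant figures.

Time constants: τᵢ = Vᵢ/Q for each well-mixed tank.
τ₁ = 2.72/0.366 = 7.4317 h; τ₂ = 10.3/0.366 = 28.142 h.
Tank 1: C₁ = C_in(1 − e^(−t/τ₁)). Tank 2 (τ₁ ≠ τ₂): C₂ = C_in[1 − (τ₁ e^(−t/τ₁) − τ₂ e^(−t/τ₂))/(τ₁ − τ₂)].
At t = 24.3: e^(−t/τ₁) = 0.038015, e^(−t/τ₂) = 0.42169.
C₂ = 2.12·[1 − (7.4317·0.038015 − 28.142·0.42169)/(-20.710)] = 2.12·0.44063 = 0.93413 g/L.

0.934 g/L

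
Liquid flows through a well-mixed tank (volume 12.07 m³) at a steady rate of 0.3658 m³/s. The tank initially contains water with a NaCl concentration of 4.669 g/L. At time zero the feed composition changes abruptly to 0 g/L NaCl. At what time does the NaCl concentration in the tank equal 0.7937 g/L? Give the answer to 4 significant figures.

58.47 s

Species balance on the tank: V dC/dt = Q(C_in − C), so τ = V/Q = 32.9962 s.
C(t) = C_in + (C₀ − C_in) e^(−t/τ). Set C = 0.7937 and solve for t:
e^(−t/τ) = (C − C_in)/(C₀ − C_in) = (0.7937 − 0)/(4.669 − 0) = 0.169994
t = −τ ln(…) = 32.9962 × 1.77199 = 58.4690 s.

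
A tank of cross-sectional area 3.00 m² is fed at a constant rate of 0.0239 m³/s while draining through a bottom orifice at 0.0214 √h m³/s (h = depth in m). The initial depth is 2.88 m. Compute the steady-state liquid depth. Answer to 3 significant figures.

1.25 m

A dh/dt = Q_in − 0.0214 √h. Steady state requires inflow = outflow:
Q_in = 0.0214 √h_ss ⇒ √h_ss = 0.0239/0.0214 = 1.1168.
h_ss = 1.1168² = 1.2473 m. (Since h₀ = 2.88 m > h_ss, the level will fall toward this value.)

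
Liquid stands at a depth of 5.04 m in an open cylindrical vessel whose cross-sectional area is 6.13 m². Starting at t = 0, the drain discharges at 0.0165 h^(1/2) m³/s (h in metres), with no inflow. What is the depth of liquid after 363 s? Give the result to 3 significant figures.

A dh/dt = −Q_out = −0.0165 √h.
This is separable: 2 d(√h)/dt = −0.0165/A, so √h = √h₀ − (0.0165/(2A)) t.
√h = √5.04 − 0.0165·363/(2·6.13) = 2.2450 − 0.48854 = 1.7565.
h = 1.7565² = 3.0851 m.

3.09 m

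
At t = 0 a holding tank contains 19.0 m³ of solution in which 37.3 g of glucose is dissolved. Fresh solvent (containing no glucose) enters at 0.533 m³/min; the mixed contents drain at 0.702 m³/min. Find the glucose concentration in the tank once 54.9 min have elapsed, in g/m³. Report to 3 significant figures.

Total volume: dV/dt = Q_in − Q_out = -0.16900 m³/min, so V(t) = 19.0 − 0.16900 t and V(54.9) = 9.7219 m³.
Solute balance: dm/dt = 0 − Q_out C = −Q_out m/V(t).
dm/m = −Q_out dt/(V₀ − 0.16900 t); integrating gives ln(m/m₀) = −(Q_out/(Q_in−Q_out)) ln(V/V₀).
m = m₀ (V₀/V)^(Q_out/(Q_in−Q_out)) = 37.3 × (19.0/9.7219)^(-4.1538) = 2.3064 g.
C = m/V = 2.3064/9.7219 = 0.23723 g/m³.

0.237 g/m³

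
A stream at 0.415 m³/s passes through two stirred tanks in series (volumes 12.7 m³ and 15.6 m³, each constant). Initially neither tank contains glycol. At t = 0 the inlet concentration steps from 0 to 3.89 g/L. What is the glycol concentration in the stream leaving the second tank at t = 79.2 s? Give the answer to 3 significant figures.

2.63 g/L

Time constants: τᵢ = Vᵢ/Q for each well-mixed tank.
τ₁ = 12.7/0.415 = 30.602 s; τ₂ = 15.6/0.415 = 37.590 s.
Solving the cascade with C₁(0)=C₂(0)=0 gives C₂(t) = C_in[1 − (τ₁ e^(−t/τ₁) − τ₂ e^(−t/τ₂))/(τ₁ − τ₂)].
At t = 79.2: e^(−t/τ₁) = 0.075168, e^(−t/τ₂) = 0.12161.
C₂ = 3.89·[1 − (30.602·0.075168 − 37.590·0.12161)/(-6.9880)] = 3.89·0.67500 = 2.6257 g/L.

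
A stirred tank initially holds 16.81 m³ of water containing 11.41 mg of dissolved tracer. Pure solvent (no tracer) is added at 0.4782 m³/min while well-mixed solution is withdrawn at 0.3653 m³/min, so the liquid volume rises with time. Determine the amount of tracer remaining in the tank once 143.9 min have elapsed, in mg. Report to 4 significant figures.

Total volume: dV/dt = Q_in − Q_out = 0.112900 m³/min, so V(t) = 16.81 + 0.112900 t and V(143.9) = 33.0563 m³.
Solute balance: dm/dt = 0 − Q_out C = −Q_out m/V(t).
Separate: dm/m = −Q_out dt/V(t) ⇒ ln(m/m₀) = −(Q_out/(Q_in−Q_out)) ln(V/V₀).
m = m₀ (V₀/V)^(Q_out/(Q_in−Q_out)) = 11.41 × (16.81/33.0563)^(3.23561) = 1.27947 mg.

1.279 mg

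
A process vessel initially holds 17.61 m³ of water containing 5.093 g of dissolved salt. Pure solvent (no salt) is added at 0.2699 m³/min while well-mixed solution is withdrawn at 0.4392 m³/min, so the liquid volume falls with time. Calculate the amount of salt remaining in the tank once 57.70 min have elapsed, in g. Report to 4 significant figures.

0.6244 g

Total volume: dV/dt = Q_in − Q_out = -0.169300 m³/min, so V(t) = 17.61 − 0.169300 t and V(57.70) = 7.84139 m³.
Species balance (pure solvent in): dm/dt = −Q_out · m/V(t).
Separate: dm/m = −Q_out dt/V(t) ⇒ ln(m/m₀) = −(Q_out/(Q_in−Q_out)) ln(V/V₀).
m = m₀ (V₀/V)^(Q_out/(Q_in−Q_out)) = 5.093 × (17.61/7.84139)^(-2.59421) = 0.624389 g.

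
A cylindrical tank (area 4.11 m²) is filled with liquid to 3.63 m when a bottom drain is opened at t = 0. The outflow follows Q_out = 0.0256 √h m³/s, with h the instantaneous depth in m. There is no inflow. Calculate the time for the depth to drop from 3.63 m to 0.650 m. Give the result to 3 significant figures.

353 s

With no inflow, A dh/dt = −0.0256 √h.
Separate and integrate: 2(√h − √h₀) = −(0.0256/A) t.
t = 2A(√h₀ − √h)/0.0256 = 2·4.11·(√3.63 − √0.650)/0.0256
  = 8.2200 × (1.9053 − 0.80623) / 0.0256 = 352.89 s.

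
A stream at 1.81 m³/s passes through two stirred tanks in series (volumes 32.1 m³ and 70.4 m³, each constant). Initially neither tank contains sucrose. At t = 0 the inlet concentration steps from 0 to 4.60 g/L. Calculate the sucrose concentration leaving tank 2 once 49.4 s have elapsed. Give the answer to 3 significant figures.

2.46 g/L

Time constants: τᵢ = Vᵢ/Q for each well-mixed tank.
τ₁ = 32.1/1.81 = 17.735 s; τ₂ = 70.4/1.81 = 38.895 s.
Tank 1: C₁ = C_in(1 − e^(−t/τ₁)). Tank 2 (τ₁ ≠ τ₂): C₂ = C_in[1 − (τ₁ e^(−t/τ₁) − τ₂ e^(−t/τ₂))/(τ₁ − τ₂)].
At t = 49.4: e^(−t/τ₁) = 0.061699, e^(−t/τ₂) = 0.28081.
C₂ = 4.60·[1 − (17.735·0.061699 − 38.895·0.28081)/(-21.160)] = 4.60·0.53555 = 2.4635 g/L.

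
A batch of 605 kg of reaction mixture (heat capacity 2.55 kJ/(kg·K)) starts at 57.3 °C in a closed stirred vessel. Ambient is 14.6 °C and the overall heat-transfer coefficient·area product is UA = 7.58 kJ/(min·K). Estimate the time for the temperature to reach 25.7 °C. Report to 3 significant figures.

274 min

M c_p dT/dt = −UA(T − T_amb).
τ = M c_p/UA = 203.53 min; T_ss = T_amb = 14.600 °C.
T(t) = T_ss + (T₀ − T_ss)e^(−t/τ); set T = 25.7:
t = −τ ln[(T − T_ss)/(T₀ − T_ss)] = −203.53 · ln(0.25995) = 274.21 min.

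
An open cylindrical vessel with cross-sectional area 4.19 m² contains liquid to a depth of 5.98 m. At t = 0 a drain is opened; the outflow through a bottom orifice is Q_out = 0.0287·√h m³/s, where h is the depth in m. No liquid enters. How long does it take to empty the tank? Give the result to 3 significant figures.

714 s

A dh/dt = −Q_out = −0.0287 √h.
Separate and integrate: 2(√h − √h₀) = −(0.0287/A) t.
Tank is empty when √h = 0: t_empty = 2A√h₀/0.0287.
t_empty = 2·4.19·√5.98/0.0287 = 8.3800·2.4454/0.0287 = 714.02 s.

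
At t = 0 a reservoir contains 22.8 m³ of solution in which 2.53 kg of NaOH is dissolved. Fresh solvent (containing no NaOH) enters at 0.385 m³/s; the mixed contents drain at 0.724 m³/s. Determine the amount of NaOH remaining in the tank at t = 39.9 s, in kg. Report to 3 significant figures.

0.370 kg

Let m(t) be the amount of NaOH. Volume: V(t) = V₀ + (Q_in − Q_out) t = 22.8 − 0.33900 t; V(39.9) = 9.2739 m³.
No NaOH enters, so dm/dt = −Q_out · (m/V).
dm/m = −Q_out dt/(V₀ − 0.33900 t); integrating gives ln(m/m₀) = −(Q_out/(Q_in−Q_out)) ln(V/V₀).
m = m₀ (V₀/V)^(Q_out/(Q_in−Q_out)) = 2.53 × (22.8/9.2739)^(-2.1357) = 0.37048 kg.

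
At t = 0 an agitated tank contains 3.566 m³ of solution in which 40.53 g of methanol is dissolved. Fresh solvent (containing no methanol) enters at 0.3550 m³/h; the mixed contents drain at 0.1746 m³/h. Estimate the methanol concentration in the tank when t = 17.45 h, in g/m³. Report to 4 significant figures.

3.272 g/m³

Let m(t) be the amount of methanol. Volume: V(t) = V₀ + (Q_in − Q_out) t = 3.566 + 0.180400 t; V(17.45) = 6.71398 m³.
Solute balance: dm/dt = 0 − Q_out C = −Q_out m/V(t).
Separate: dm/m = −Q_out dt/V(t) ⇒ ln(m/m₀) = −(Q_out/(Q_in−Q_out)) ln(V/V₀).
m = m₀ (V₀/V)^(Q_out/(Q_in−Q_out)) = 40.53 × (3.566/6.71398)^(0.967849) = 21.9691 g.
C = m/V = 21.9691/6.71398 = 3.27215 g/m³.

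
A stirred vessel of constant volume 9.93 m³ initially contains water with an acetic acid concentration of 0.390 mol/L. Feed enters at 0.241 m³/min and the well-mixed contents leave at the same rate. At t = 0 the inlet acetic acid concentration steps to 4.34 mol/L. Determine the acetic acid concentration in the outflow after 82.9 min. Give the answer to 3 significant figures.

Species balance on the tank: V dC/dt = Q(C_in − C).
Rewrite as dC/dt + C/τ = C_in/τ, τ = V/Q = 41.203 min.
Solution: C(t) = C_in + (C₀ − C_in) e^(−t/τ).
C(82.9) = 4.34 + (0.390 − 4.34)·e^(−82.9/41.203) = 4.34 + (-3.9500)·0.13372 = 3.8118 mol/L.

3.81 mol/L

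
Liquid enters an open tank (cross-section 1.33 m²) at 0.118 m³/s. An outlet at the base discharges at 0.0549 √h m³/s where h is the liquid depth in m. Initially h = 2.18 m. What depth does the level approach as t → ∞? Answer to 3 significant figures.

4.62 m

Unsteady balance on liquid volume: A dh/dt = Q_in − 0.0549 √h. At steady state dh/dt = 0:
Q_in = 0.0549 √h_ss ⇒ √h_ss = 0.118/0.0549 = 2.1494.
h_ss = 2.1494² = 4.6198 m. (Since h₀ = 2.18 m < h_ss, the level will rise toward this value.)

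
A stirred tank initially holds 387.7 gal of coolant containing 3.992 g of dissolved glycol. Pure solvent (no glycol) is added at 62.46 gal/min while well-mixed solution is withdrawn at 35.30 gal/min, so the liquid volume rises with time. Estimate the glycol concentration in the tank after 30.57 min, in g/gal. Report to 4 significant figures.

0.0007403 g/gal

Let m(t) be the amount of glycol. Volume: V(t) = V₀ + (Q_in − Q_out) t = 387.7 + 27.1600 t; V(30.57) = 1217.98 gal.
Species balance (pure solvent in): dm/dt = −Q_out · m/V(t).
Separate: dm/m = −Q_out dt/V(t) ⇒ ln(m/m₀) = −(Q_out/(Q_in−Q_out)) ln(V/V₀).
m = m₀ (V₀/V)^(Q_out/(Q_in−Q_out)) = 3.992 × (387.7/1217.98)^(1.29971) = 0.901672 g.
C = m/V = 0.901672/1217.98 = 0.000740301 g/gal.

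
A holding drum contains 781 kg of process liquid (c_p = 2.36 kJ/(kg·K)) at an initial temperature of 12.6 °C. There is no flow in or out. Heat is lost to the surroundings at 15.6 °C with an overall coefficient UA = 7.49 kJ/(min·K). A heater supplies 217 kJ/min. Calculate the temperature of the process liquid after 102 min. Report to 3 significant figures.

23.4 °C

Lumped-capacitance energy balance: M c_p dT/dt = UA(T_amb − T) + Q̇.
dT/dt = (T_ss − T)/τ with T_ss = T_amb + Q̇/UA = 15.6 + 217/7.49 = 44.572 °C, τ = M c_p/UA = 781·2.36/7.49 = 246.08 min.
Integrating: T(t) = T_ss + (T₀ − T_ss) e^(−t/τ).
T(102) = 44.572 + (-31.972)·0.66067 = 23.449 °C.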